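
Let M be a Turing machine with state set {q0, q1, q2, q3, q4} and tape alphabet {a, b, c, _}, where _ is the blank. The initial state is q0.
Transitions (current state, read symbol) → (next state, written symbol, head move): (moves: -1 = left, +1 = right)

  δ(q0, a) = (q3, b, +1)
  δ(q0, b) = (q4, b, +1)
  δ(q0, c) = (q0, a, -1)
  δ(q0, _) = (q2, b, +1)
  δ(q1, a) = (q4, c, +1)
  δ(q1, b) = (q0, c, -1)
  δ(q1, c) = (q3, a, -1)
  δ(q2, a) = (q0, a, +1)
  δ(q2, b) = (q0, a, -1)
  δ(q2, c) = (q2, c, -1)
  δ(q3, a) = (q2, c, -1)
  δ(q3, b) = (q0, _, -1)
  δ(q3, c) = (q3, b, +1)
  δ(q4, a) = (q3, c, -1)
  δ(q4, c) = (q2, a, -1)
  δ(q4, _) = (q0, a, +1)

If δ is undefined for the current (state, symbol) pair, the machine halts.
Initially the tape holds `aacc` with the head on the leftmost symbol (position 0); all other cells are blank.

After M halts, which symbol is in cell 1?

state=q0 head=0 tape=__[a]acc   (q0,a)→(q3,b,+1)
state=q3 head=1 tape=__b[a]cc   (q3,a)→(q2,c,-1)
state=q2 head=0 tape=__[b]ccc   (q2,b)→(q0,a,-1)
state=q0 head=-1 tape=_[_]accc   (q0,_)→(q2,b,+1)
state=q2 head=0 tape=_b[a]ccc   (q2,a)→(q0,a,+1)
state=q0 head=1 tape=_ba[c]cc   (q0,c)→(q0,a,-1)
state=q0 head=0 tape=_b[a]acc   (q0,a)→(q3,b,+1)
state=q3 head=1 tape=_bb[a]cc   (q3,a)→(q2,c,-1)
state=q2 head=0 tape=_b[b]ccc   (q2,b)→(q0,a,-1)
state=q0 head=-1 tape=_[b]accc   (q0,b)→(q4,b,+1)
state=q4 head=0 tape=_b[a]ccc   (q4,a)→(q3,c,-1)
state=q3 head=-1 tape=_[b]cccc   (q3,b)→(q0,_,-1)
state=q0 head=-2 tape=[_]_cccc   (q0,_)→(q2,b,+1)
state=q2 head=-1 tape=b[_]cccc
Cell 1 holds c when M halts.

c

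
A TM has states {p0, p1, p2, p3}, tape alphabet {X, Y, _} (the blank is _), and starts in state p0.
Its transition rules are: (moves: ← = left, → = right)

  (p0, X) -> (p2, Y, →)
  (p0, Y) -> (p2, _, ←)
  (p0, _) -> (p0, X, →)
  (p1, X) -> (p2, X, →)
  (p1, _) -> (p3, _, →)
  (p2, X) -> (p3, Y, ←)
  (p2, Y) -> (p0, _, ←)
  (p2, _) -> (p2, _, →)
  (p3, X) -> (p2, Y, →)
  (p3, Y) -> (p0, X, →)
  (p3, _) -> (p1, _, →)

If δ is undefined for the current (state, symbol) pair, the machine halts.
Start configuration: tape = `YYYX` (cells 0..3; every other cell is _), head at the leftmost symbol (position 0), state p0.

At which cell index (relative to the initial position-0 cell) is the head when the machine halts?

p0 | _[Y]YYX   read Y → write _, move ←, go to p2
p2 | [_]_YYX   read _ → write _, move →, go to p2
p2 | _[_]YYX   read _ → write _, move →, go to p2
p2 | __[Y]YX   read Y → write _, move ←, go to p0
p0 | _[_]_YX   read _ → write X, move →, go to p0
p0 | _X[_]YX   read _ → write X, move →, go to p0
p0 | _XX[Y]X   read Y → write _, move ←, go to p2
p2 | _X[X]_X   read X → write Y, move ←, go to p3
p3 | _[X]Y_X   read X → write Y, move →, go to p2
p2 | _Y[Y]_X   read Y → write _, move ←, go to p0
p0 | _[Y]__X   read Y → write _, move ←, go to p2
p2 | [_]___X   read _ → write _, move →, go to p2
p2 | _[_]__X   read _ → write _, move →, go to p2
p2 | __[_]_X   read _ → write _, move →, go to p2
p2 | ___[_]X   read _ → write _, move →, go to p2
p2 | ____[X]   read X → write Y, move ←, go to p3
p3 | ___[_]Y   read _ → write _, move →, go to p1
p1 | ____[Y]
At halt the head is at cell 3.

3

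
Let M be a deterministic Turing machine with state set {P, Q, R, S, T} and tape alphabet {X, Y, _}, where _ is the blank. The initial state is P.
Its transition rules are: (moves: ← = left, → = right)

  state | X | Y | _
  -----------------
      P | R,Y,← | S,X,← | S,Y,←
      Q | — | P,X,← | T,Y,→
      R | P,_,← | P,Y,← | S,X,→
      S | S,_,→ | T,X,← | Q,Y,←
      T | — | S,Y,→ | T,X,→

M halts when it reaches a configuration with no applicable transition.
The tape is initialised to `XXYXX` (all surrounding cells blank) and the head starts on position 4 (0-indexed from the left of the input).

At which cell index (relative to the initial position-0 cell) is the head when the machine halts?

6

state=P head=4 tape=XXYX[X]__   (P,X)→(R,Y,←)
state=R head=3 tape=XXY[X]Y__   (R,X)→(P,_,←)
state=P head=2 tape=XX[Y]_Y__   (P,Y)→(S,X,←)
state=S head=1 tape=X[X]X_Y__   (S,X)→(S,_,→)
state=S head=2 tape=X_[X]_Y__   (S,X)→(S,_,→)
state=S head=3 tape=X__[_]Y__   (S,_)→(Q,Y,←)
state=Q head=2 tape=X_[_]YY__   (Q,_)→(T,Y,→)
state=T head=3 tape=X_Y[Y]Y__   (T,Y)→(S,Y,→)
state=S head=4 tape=X_YY[Y]__   (S,Y)→(T,X,←)
state=T head=3 tape=X_Y[Y]X__   (T,Y)→(S,Y,→)
state=S head=4 tape=X_YY[X]__   (S,X)→(S,_,→)
state=S head=5 tape=X_YY_[_]_   (S,_)→(Q,Y,←)
state=Q head=4 tape=X_YY[_]Y_   (Q,_)→(T,Y,→)
state=T head=5 tape=X_YYY[Y]_   (T,Y)→(S,Y,→)
state=S head=6 tape=X_YYYY[_]   (S,_)→(Q,Y,←)
state=Q head=5 tape=X_YYY[Y]Y   (Q,Y)→(P,X,←)
state=P head=4 tape=X_YY[Y]XY   (P,Y)→(S,X,←)
state=S head=3 tape=X_Y[Y]XXY   (S,Y)→(T,X,←)
state=T head=2 tape=X_[Y]XXXY   (T,Y)→(S,Y,→)
state=S head=3 tape=X_Y[X]XXY   (S,X)→(S,_,→)
state=S head=4 tape=X_Y_[X]XY   (S,X)→(S,_,→)
state=S head=5 tape=X_Y__[X]Y   (S,X)→(S,_,→)
state=S head=6 tape=X_Y___[Y]   (S,Y)→(T,X,←)
state=T head=5 tape=X_Y__[_]X   (T,_)→(T,X,→)
state=T head=6 tape=X_Y__X[X]
At halt the head is at cell 6.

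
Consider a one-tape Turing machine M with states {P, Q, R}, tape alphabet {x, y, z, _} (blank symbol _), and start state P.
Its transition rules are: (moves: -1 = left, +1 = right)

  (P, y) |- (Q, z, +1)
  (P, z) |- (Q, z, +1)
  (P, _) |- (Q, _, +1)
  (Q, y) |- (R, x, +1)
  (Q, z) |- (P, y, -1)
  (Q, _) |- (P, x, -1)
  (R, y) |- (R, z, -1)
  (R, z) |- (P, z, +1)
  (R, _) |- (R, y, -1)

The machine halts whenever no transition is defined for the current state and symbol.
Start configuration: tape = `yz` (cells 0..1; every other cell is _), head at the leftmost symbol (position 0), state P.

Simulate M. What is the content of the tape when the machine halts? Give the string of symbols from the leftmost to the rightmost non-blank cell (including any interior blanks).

P | [y]z_   read y → write z, move +1, go to Q
Q | z[z]_   read z → write y, move -1, go to P
P | [z]y_   read z → write z, move +1, go to Q
Q | z[y]_   read y → write x, move +1, go to R
R | zx[_]   read _ → write y, move -1, go to R
R | z[x]y
The non-blank tape span at halt is zxy.

zxy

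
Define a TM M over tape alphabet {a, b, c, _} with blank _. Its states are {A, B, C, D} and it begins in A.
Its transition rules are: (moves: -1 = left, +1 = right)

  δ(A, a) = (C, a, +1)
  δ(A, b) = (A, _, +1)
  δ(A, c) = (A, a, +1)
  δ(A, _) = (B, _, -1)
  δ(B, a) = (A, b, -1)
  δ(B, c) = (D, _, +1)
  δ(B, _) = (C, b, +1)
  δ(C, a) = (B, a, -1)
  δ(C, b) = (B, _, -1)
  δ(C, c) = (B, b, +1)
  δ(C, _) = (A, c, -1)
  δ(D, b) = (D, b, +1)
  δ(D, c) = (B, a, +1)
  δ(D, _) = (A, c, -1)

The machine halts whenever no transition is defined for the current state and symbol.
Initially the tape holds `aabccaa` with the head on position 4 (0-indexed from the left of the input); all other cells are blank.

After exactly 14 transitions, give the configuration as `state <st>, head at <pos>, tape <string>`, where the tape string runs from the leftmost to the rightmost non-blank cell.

state A, head at 6, tape aaba_aa

A | aabc[c]aa   read c → write a, move +1, go to A
A | aabca[a]a   read a → write a, move +1, go to C
C | aabcaa[a]   read a → write a, move -1, go to B
B | aabca[a]a   read a → write b, move -1, go to A
A | aabc[a]ba   read a → write a, move +1, go to C
C | aabca[b]a   read b → write _, move -1, go to B
B | aabc[a]_a   read a → write b, move -1, go to A
A | aab[c]b_a   read c → write a, move +1, go to A
A | aaba[b]_a   read b → write _, move +1, go to A
A | aaba_[_]a   read _ → write _, move -1, go to B
B | aaba[_]_a   read _ → write b, move +1, go to C
C | aabab[_]a   read _ → write c, move -1, go to A
A | aaba[b]ca   read b → write _, move +1, go to A
A | aaba_[c]a   read c → write a, move +1, go to A
A | aaba_a[a]
After 14 steps: state A, head at 6, tape aaba_aa.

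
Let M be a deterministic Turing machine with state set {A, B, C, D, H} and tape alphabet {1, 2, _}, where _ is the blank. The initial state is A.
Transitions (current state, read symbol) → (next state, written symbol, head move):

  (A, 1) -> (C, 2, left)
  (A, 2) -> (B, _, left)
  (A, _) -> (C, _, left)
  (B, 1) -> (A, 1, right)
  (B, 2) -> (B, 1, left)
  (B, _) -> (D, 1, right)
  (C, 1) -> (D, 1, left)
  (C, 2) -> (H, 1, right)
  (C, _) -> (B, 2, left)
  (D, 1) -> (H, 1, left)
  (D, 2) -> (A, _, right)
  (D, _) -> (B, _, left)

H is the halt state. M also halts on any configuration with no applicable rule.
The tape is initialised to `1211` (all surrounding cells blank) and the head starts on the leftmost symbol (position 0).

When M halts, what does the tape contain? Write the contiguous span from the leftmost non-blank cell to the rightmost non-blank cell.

11_211

state=A head=0 tape=___[1]211   (A,1)→(C,2,left)
state=C head=-1 tape=__[_]2211   (C,_)→(B,2,left)
state=B head=-2 tape=_[_]22211   (B,_)→(D,1,right)
state=D head=-1 tape=_1[2]2211   (D,2)→(A,_,right)
state=A head=0 tape=_1_[2]211   (A,2)→(B,_,left)
state=B head=-1 tape=_1[_]_211   (B,_)→(D,1,right)
state=D head=0 tape=_11[_]211   (D,_)→(B,_,left)
state=B head=-1 tape=_1[1]_211   (B,1)→(A,1,right)
state=A head=0 tape=_11[_]211   (A,_)→(C,_,left)
state=C head=-1 tape=_1[1]_211   (C,1)→(D,1,left)
state=D head=-2 tape=_[1]1_211   (D,1)→(H,1,left)
state=H head=-3 tape=[_]11_211
The non-blank tape span at halt is 11_211.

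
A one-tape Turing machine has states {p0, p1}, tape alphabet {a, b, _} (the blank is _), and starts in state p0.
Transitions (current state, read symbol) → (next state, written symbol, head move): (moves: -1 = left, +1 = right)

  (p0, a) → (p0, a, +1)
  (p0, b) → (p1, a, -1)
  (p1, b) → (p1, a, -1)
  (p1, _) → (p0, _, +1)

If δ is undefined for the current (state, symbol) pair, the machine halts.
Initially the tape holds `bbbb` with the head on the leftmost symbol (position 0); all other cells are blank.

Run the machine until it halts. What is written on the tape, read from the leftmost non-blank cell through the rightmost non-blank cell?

state=p0 head=0 tape=_[b]bbb   (p0,b)→(p1,a,-1)
state=p1 head=-1 tape=[_]abbb   (p1,_)→(p0,_,+1)
state=p0 head=0 tape=_[a]bbb   (p0,a)→(p0,a,+1)
state=p0 head=1 tape=_a[b]bb   (p0,b)→(p1,a,-1)
state=p1 head=0 tape=_[a]abb
The non-blank tape span at halt is aabb.

aabb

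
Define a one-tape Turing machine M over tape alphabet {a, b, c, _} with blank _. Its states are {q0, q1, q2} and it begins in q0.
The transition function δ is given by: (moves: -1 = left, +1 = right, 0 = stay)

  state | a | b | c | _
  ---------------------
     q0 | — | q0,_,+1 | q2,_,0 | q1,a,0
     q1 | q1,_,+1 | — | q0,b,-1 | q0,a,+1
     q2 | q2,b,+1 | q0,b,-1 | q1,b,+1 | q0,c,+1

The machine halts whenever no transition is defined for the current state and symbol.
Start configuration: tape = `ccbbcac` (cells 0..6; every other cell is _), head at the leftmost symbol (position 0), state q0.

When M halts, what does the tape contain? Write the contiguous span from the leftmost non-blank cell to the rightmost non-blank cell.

cc__cac

q0 | [c]cbbcac   read c → write _, move 0, go to q2
q2 | [_]cbbcac   read _ → write c, move +1, go to q0
q0 | c[c]bbcac   read c → write _, move 0, go to q2
q2 | c[_]bbcac   read _ → write c, move +1, go to q0
q0 | cc[b]bcac   read b → write _, move +1, go to q0
q0 | cc_[b]cac   read b → write _, move +1, go to q0
q0 | cc__[c]ac   read c → write _, move 0, go to q2
q2 | cc__[_]ac   read _ → write c, move +1, go to q0
q0 | cc__c[a]c
The non-blank tape span at halt is cc__cac.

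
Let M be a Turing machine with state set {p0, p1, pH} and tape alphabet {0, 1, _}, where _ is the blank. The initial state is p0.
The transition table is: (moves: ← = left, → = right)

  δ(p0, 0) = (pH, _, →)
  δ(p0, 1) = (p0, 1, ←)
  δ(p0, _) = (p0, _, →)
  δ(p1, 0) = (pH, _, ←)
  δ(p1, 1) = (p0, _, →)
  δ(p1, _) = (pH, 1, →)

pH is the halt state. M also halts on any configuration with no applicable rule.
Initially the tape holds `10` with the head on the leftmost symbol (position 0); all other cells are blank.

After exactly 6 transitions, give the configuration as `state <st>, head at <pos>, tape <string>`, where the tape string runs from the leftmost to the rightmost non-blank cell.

p0 | _[1]0   read 1 → write 1, move ←, go to p0
p0 | [_]10   read _ → write _, move →, go to p0
p0 | _[1]0   read 1 → write 1, move ←, go to p0
p0 | [_]10   read _ → write _, move →, go to p0
p0 | _[1]0   read 1 → write 1, move ←, go to p0
p0 | [_]10   read _ → write _, move →, go to p0
p0 | _[1]0
After 6 steps: state p0, head at 0, tape 10.

state p0, head at 0, tape 10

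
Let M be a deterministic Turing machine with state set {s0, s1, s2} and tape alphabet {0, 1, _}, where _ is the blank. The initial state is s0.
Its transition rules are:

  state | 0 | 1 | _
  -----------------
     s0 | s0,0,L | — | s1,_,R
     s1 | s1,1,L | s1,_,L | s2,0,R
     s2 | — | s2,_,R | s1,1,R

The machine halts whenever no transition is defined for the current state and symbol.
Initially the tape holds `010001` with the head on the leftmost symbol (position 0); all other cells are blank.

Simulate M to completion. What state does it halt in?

s2

state=s0 head=0 tape=_[0]10001   (s0,0)→(s0,0,L)
state=s0 head=-1 tape=[_]010001   (s0,_)→(s1,_,R)
state=s1 head=0 tape=_[0]10001   (s1,0)→(s1,1,L)
state=s1 head=-1 tape=[_]110001   (s1,_)→(s2,0,R)
state=s2 head=0 tape=0[1]10001   (s2,1)→(s2,_,R)
state=s2 head=1 tape=0_[1]0001   (s2,1)→(s2,_,R)
state=s2 head=2 tape=0__[0]001
No transition is defined for (s2, 0); M halts in state s2.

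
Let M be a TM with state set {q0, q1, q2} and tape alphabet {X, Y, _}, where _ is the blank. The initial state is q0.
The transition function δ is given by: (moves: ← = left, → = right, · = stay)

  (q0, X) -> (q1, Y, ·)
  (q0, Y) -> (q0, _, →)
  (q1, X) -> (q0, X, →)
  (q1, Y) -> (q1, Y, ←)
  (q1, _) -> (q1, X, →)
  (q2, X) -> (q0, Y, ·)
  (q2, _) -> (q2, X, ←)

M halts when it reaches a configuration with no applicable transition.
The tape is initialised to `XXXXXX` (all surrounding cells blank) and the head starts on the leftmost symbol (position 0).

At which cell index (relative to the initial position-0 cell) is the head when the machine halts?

q0 | _[X]XXXXX_   read X → write Y, move ·, go to q1
q1 | _[Y]XXXXX_   read Y → write Y, move ←, go to q1
q1 | [_]YXXXXX_   read _ → write X, move →, go to q1
q1 | X[Y]XXXXX_   read Y → write Y, move ←, go to q1
q1 | [X]YXXXXX_   read X → write X, move →, go to q0
q0 | X[Y]XXXXX_   read Y → write _, move →, go to q0
q0 | X_[X]XXXX_   read X → write Y, move ·, go to q1
q1 | X_[Y]XXXX_   read Y → write Y, move ←, go to q1
q1 | X[_]YXXXX_   read _ → write X, move →, go to q1
q1 | XX[Y]XXXX_   read Y → write Y, move ←, go to q1
q1 | X[X]YXXXX_   read X → write X, move →, go to q0
q0 | XX[Y]XXXX_   read Y → write _, move →, go to q0
q0 | XX_[X]XXX_   read X → write Y, move ·, go to q1
q1 | XX_[Y]XXX_   read Y → write Y, move ←, go to q1
q1 | XX[_]YXXX_   read _ → write X, move →, go to q1
q1 | XXX[Y]XXX_   read Y → write Y, move ←, go to q1
q1 | XX[X]YXXX_   read X → write X, move →, go to q0
q0 | XXX[Y]XXX_   read Y → write _, move →, go to q0
q0 | XXX_[X]XX_   read X → write Y, move ·, go to q1
q1 | XXX_[Y]XX_   read Y → write Y, move ←, go to q1
q1 | XXX[_]YXX_   read _ → write X, move →, go to q1
q1 | XXXX[Y]XX_   read Y → write Y, move ←, go to q1
q1 | XXX[X]YXX_   read X → write X, move →, go to q0
q0 | XXXX[Y]XX_   read Y → write _, move →, go to q0
q0 | XXXX_[X]X_   read X → write Y, move ·, go to q1
q1 | XXXX_[Y]X_   read Y → write Y, move ←, go to q1
q1 | XXXX[_]YX_   read _ → write X, move →, go to q1
q1 | XXXXX[Y]X_   read Y → write Y, move ←, go to q1
q1 | XXXX[X]YX_   read X → write X, move →, go to q0
q0 | XXXXX[Y]X_   read Y → write _, move →, go to q0
q0 | XXXXX_[X]_   read X → write Y, move ·, go to q1
q1 | XXXXX_[Y]_   read Y → write Y, move ←, go to q1
q1 | XXXXX[_]Y_   read _ → write X, move →, go to q1
q1 | XXXXXX[Y]_   read Y → write Y, move ←, go to q1
q1 | XXXXX[X]Y_   read X → write X, move →, go to q0
q0 | XXXXXX[Y]_   read Y → write _, move →, go to q0
q0 | XXXXXX_[_]
At halt the head is at cell 6.

6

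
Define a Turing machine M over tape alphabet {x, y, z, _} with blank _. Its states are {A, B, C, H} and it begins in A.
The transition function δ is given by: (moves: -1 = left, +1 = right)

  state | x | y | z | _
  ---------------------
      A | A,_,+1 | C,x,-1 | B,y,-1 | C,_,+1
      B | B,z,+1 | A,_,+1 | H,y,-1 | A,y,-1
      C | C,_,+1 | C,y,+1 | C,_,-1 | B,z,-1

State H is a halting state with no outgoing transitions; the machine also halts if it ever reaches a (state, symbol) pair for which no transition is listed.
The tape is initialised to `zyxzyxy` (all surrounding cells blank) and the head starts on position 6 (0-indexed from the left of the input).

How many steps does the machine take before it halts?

31

A | zyxzyx[y]__   read y → write x, move -1, go to C
C | zyxzy[x]x__   read x → write _, move +1, go to C
C | zyxzy_[x]__   read x → write _, move +1, go to C
C | zyxzy__[_]_   read _ → write z, move -1, go to B
B | zyxzy_[_]z_   read _ → write y, move -1, go to A
A | zyxzy[_]yz_   read _ → write _, move +1, go to C
C | zyxzy_[y]z_   read y → write y, move +1, go to C
C | zyxzy_y[z]_   read z → write _, move -1, go to C
C | zyxzy_[y]__   read y → write y, move +1, go to C
C | zyxzy_y[_]_   read _ → write z, move -1, go to B
B | zyxzy_[y]z_   read y → write _, move +1, go to A
A | zyxzy__[z]_   read z → write y, move -1, go to B
B | zyxzy_[_]y_   read _ → write y, move -1, go to A
A | zyxzy[_]yy_   read _ → write _, move +1, go to C
C | zyxzy_[y]y_   read y → write y, move +1, go to C
C | zyxzy_y[y]_   read y → write y, move +1, go to C
C | zyxzy_yy[_]   read _ → write z, move -1, go to B
B | zyxzy_y[y]z   read y → write _, move +1, go to A
A | zyxzy_y_[z]   read z → write y, move -1, go to B
B | zyxzy_y[_]y   read _ → write y, move -1, go to A
A | zyxzy_[y]yy   read y → write x, move -1, go to C
C | zyxzy[_]xyy   read _ → write z, move -1, go to B
B | zyxz[y]zxyy   read y → write _, move +1, go to A
A | zyxz_[z]xyy   read z → write y, move -1, go to B
B | zyxz[_]yxyy   read _ → write y, move -1, go to A
A | zyx[z]yyxyy   read z → write y, move -1, go to B
B | zy[x]yyyxyy   read x → write z, move +1, go to B
B | zyz[y]yyxyy   read y → write _, move +1, go to A
A | zyz_[y]yxyy   read y → write x, move -1, go to C
C | zyz[_]xyxyy   read _ → write z, move -1, go to B
B | zy[z]zxyxyy   read z → write y, move -1, go to H
H | z[y]yzxyxyy
M halts after 31 transitions.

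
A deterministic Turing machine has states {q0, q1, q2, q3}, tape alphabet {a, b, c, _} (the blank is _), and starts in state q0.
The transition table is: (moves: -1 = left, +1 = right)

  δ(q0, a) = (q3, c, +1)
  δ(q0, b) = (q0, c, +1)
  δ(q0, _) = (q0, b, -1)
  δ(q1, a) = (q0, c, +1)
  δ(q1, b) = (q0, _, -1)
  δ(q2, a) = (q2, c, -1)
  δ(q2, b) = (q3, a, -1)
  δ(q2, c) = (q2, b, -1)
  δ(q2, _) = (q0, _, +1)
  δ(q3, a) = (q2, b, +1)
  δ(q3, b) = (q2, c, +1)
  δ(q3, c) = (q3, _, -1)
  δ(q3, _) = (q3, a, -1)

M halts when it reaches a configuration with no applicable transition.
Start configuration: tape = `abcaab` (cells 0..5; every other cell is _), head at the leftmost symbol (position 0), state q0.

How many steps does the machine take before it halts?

25

q0 | _[a]bcaab   read a → write c, move +1, go to q3
q3 | _c[b]caab   read b → write c, move +1, go to q2
q2 | _cc[c]aab   read c → write b, move -1, go to q2
q2 | _c[c]baab   read c → write b, move -1, go to q2
q2 | _[c]bbaab   read c → write b, move -1, go to q2
q2 | [_]bbbaab   read _ → write _, move +1, go to q0
q0 | _[b]bbaab   read b → write c, move +1, go to q0
q0 | _c[b]baab   read b → write c, move +1, go to q0
q0 | _cc[b]aab   read b → write c, move +1, go to q0
q0 | _ccc[a]ab   read a → write c, move +1, go to q3
q3 | _cccc[a]b   read a → write b, move +1, go to q2
q2 | _ccccb[b]   read b → write a, move -1, go to q3
q3 | _cccc[b]a   read b → write c, move +1, go to q2
q2 | _ccccc[a]   read a → write c, move -1, go to q2
q2 | _cccc[c]c   read c → write b, move -1, go to q2
q2 | _ccc[c]bc   read c → write b, move -1, go to q2
q2 | _cc[c]bbc   read c → write b, move -1, go to q2
q2 | _c[c]bbbc   read c → write b, move -1, go to q2
q2 | _[c]bbbbc   read c → write b, move -1, go to q2
q2 | [_]bbbbbc   read _ → write _, move +1, go to q0
q0 | _[b]bbbbc   read b → write c, move +1, go to q0
q0 | _c[b]bbbc   read b → write c, move +1, go to q0
q0 | _cc[b]bbc   read b → write c, move +1, go to q0
q0 | _ccc[b]bc   read b → write c, move +1, go to q0
q0 | _cccc[b]c   read b → write c, move +1, go to q0
q0 | _ccccc[c]
M halts after 25 transitions.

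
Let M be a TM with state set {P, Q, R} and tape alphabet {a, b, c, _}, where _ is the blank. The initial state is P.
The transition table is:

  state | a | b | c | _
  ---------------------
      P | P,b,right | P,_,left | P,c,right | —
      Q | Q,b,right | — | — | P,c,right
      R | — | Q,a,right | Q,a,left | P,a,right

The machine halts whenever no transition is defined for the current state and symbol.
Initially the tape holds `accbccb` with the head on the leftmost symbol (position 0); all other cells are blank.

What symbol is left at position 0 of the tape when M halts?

state=P head=0 tape=[a]ccbccb   (P,a)→(P,b,right)
state=P head=1 tape=b[c]cbccb   (P,c)→(P,c,right)
state=P head=2 tape=bc[c]bccb   (P,c)→(P,c,right)
state=P head=3 tape=bcc[b]ccb   (P,b)→(P,_,left)
state=P head=2 tape=bc[c]_ccb   (P,c)→(P,c,right)
state=P head=3 tape=bcc[_]ccb
Cell 0 holds b when M halts.

b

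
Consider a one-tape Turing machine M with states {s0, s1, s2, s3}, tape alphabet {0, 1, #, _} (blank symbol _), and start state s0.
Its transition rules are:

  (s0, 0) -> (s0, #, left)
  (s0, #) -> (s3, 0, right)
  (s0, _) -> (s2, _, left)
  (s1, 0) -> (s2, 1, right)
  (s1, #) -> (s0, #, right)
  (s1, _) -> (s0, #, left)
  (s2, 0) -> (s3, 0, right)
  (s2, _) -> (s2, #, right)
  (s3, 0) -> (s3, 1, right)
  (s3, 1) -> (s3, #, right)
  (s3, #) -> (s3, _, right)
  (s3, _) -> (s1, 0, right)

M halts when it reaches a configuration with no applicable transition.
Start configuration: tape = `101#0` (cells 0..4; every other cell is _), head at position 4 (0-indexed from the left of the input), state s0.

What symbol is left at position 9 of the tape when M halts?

#

s0 | 101#[0]______   read 0 → write #, move left, go to s0
s0 | 101[#]#______   read # → write 0, move right, go to s3
s3 | 1010[#]______   read # → write _, move right, go to s3
s3 | 1010_[_]_____   read _ → write 0, move right, go to s1
s1 | 1010_0[_]____   read _ → write #, move left, go to s0
s0 | 1010_[0]#____   read 0 → write #, move left, go to s0
s0 | 1010[_]##____   read _ → write _, move left, go to s2
s2 | 101[0]_##____   read 0 → write 0, move right, go to s3
s3 | 1010[_]##____   read _ → write 0, move right, go to s1
s1 | 10100[#]#____   read # → write #, move right, go to s0
s0 | 10100#[#]____   read # → write 0, move right, go to s3
s3 | 10100#0[_]___   read _ → write 0, move right, go to s1
s1 | 10100#00[_]__   read _ → write #, move left, go to s0
s0 | 10100#0[0]#__   read 0 → write #, move left, go to s0
s0 | 10100#[0]##__   read 0 → write #, move left, go to s0
s0 | 10100[#]###__   read # → write 0, move right, go to s3
s3 | 101000[#]##__   read # → write _, move right, go to s3
s3 | 101000_[#]#__   read # → write _, move right, go to s3
s3 | 101000__[#]__   read # → write _, move right, go to s3
s3 | 101000___[_]_   read _ → write 0, move right, go to s1
s1 | 101000___0[_]   read _ → write #, move left, go to s0
s0 | 101000___[0]#   read 0 → write #, move left, go to s0
s0 | 101000__[_]##   read _ → write _, move left, go to s2
s2 | 101000_[_]_##   read _ → write #, move right, go to s2
s2 | 101000_#[_]##   read _ → write #, move right, go to s2
s2 | 101000_##[#]#
Cell 9 holds # when M halts.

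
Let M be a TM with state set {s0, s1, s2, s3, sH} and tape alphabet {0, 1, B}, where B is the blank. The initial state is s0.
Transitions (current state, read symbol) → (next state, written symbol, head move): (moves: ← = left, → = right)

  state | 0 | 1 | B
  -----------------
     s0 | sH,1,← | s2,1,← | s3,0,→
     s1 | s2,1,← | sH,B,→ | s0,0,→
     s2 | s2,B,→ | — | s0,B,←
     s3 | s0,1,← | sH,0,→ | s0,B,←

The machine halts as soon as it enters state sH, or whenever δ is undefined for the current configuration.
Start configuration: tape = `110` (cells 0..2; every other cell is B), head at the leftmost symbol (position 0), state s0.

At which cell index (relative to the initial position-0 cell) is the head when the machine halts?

state=s0 head=0 tape=BBB[1]10   (s0,1)→(s2,1,←)
state=s2 head=-1 tape=BB[B]110   (s2,B)→(s0,B,←)
state=s0 head=-2 tape=B[B]B110   (s0,B)→(s3,0,→)
state=s3 head=-1 tape=B0[B]110   (s3,B)→(s0,B,←)
state=s0 head=-2 tape=B[0]B110   (s0,0)→(sH,1,←)
state=sH head=-3 tape=[B]1B110
At halt the head is at cell -3.

-3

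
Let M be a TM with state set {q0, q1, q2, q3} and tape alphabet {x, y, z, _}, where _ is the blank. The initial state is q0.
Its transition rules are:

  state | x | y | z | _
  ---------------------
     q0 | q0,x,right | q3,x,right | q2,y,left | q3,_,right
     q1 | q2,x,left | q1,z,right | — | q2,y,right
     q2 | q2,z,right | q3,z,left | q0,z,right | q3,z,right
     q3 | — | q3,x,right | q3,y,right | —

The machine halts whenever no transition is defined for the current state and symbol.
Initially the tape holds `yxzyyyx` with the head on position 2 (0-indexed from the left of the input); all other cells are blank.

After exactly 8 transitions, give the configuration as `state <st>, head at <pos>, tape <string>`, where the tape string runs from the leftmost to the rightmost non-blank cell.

state q3, head at 6, tape yyyxxxx

q0 | yx[z]yyyx   read z → write y, move left, go to q2
q2 | y[x]yyyyx   read x → write z, move right, go to q2
q2 | yz[y]yyyx   read y → write z, move left, go to q3
q3 | y[z]zyyyx   read z → write y, move right, go to q3
q3 | yy[z]yyyx   read z → write y, move right, go to q3
q3 | yyy[y]yyx   read y → write x, move right, go to q3
q3 | yyyx[y]yx   read y → write x, move right, go to q3
q3 | yyyxx[y]x   read y → write x, move right, go to q3
q3 | yyyxxx[x]
After 8 steps: state q3, head at 6, tape yyyxxxx.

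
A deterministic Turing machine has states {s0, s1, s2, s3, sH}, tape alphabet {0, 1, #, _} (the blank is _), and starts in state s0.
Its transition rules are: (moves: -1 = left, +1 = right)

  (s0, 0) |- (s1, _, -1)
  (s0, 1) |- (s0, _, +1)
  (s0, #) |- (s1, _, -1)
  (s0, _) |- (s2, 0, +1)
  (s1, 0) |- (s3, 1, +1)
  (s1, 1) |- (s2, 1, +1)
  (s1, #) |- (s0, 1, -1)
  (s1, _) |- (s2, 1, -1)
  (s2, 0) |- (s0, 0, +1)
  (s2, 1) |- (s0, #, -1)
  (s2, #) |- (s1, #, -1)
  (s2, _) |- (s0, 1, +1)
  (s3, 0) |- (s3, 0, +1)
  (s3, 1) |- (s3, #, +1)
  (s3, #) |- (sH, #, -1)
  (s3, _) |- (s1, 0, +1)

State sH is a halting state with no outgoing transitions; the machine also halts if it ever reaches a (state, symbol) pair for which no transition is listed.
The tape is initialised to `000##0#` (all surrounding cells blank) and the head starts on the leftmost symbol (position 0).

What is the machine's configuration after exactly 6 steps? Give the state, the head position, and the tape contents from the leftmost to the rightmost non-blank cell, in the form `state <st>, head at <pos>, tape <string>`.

s0 | __[0]00##0#   read 0 → write _, move -1, go to s1
s1 | _[_]_00##0#   read _ → write 1, move -1, go to s2
s2 | [_]1_00##0#   read _ → write 1, move +1, go to s0
s0 | 1[1]_00##0#   read 1 → write _, move +1, go to s0
s0 | 1_[_]00##0#   read _ → write 0, move +1, go to s2
s2 | 1_0[0]0##0#   read 0 → write 0, move +1, go to s0
s0 | 1_00[0]##0#
After 6 steps: state s0, head at 2, tape 1_000##0#.

state s0, head at 2, tape 1_000##0#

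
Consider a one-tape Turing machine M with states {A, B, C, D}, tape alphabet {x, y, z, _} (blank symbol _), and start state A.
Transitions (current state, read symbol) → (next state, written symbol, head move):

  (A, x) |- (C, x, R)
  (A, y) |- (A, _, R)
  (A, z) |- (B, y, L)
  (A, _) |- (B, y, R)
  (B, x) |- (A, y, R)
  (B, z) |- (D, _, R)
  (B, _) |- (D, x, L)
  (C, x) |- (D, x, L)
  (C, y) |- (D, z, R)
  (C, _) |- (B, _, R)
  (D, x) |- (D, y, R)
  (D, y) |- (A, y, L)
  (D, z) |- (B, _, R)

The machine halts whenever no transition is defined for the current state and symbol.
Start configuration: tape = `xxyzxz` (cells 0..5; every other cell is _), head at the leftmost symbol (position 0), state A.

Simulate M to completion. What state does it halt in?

D

A | [x]xyzxz   read x → write x, move R, go to C
C | x[x]yzxz   read x → write x, move L, go to D
D | [x]xyzxz   read x → write y, move R, go to D
D | y[x]yzxz   read x → write y, move R, go to D
D | yy[y]zxz   read y → write y, move L, go to A
A | y[y]yzxz   read y → write _, move R, go to A
A | y_[y]zxz   read y → write _, move R, go to A
A | y__[z]xz   read z → write y, move L, go to B
B | y_[_]yxz   read _ → write x, move L, go to D
D | y[_]xyxz
No transition is defined for (D, _); M halts in state D.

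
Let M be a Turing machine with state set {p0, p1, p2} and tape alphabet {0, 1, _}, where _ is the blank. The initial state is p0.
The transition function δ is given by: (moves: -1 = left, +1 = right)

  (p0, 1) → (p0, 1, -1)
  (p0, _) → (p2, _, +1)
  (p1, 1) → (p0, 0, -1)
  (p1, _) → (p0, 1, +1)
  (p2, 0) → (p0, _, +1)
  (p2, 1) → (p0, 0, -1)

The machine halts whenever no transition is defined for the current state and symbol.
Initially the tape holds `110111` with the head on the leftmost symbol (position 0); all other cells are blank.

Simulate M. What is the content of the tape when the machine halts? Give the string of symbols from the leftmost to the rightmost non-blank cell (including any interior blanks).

state=p0 head=0 tape=_[1]10111   (p0,1)→(p0,1,-1)
state=p0 head=-1 tape=[_]110111   (p0,_)→(p2,_,+1)
state=p2 head=0 tape=_[1]10111   (p2,1)→(p0,0,-1)
state=p0 head=-1 tape=[_]010111   (p0,_)→(p2,_,+1)
state=p2 head=0 tape=_[0]10111   (p2,0)→(p0,_,+1)
state=p0 head=1 tape=__[1]0111   (p0,1)→(p0,1,-1)
state=p0 head=0 tape=_[_]10111   (p0,_)→(p2,_,+1)
state=p2 head=1 tape=__[1]0111   (p2,1)→(p0,0,-1)
state=p0 head=0 tape=_[_]00111   (p0,_)→(p2,_,+1)
state=p2 head=1 tape=__[0]0111   (p2,0)→(p0,_,+1)
state=p0 head=2 tape=___[0]111
The non-blank tape span at halt is 0111.

0111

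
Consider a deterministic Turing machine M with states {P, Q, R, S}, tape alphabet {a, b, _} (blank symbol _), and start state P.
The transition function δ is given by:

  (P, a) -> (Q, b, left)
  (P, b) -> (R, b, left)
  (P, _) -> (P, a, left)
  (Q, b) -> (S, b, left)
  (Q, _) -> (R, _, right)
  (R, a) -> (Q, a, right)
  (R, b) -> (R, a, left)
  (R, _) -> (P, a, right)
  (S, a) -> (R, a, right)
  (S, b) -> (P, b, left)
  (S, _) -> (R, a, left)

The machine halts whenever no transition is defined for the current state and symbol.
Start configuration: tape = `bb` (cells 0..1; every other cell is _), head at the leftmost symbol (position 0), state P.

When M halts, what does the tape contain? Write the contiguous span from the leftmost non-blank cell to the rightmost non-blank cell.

aab

state=P head=0 tape=_[b]b   (P,b)→(R,b,left)
state=R head=-1 tape=[_]bb   (R,_)→(P,a,right)
state=P head=0 tape=a[b]b   (P,b)→(R,b,left)
state=R head=-1 tape=[a]bb   (R,a)→(Q,a,right)
state=Q head=0 tape=a[b]b   (Q,b)→(S,b,left)
state=S head=-1 tape=[a]bb   (S,a)→(R,a,right)
state=R head=0 tape=a[b]b   (R,b)→(R,a,left)
state=R head=-1 tape=[a]ab   (R,a)→(Q,a,right)
state=Q head=0 tape=a[a]b
The non-blank tape span at halt is aab.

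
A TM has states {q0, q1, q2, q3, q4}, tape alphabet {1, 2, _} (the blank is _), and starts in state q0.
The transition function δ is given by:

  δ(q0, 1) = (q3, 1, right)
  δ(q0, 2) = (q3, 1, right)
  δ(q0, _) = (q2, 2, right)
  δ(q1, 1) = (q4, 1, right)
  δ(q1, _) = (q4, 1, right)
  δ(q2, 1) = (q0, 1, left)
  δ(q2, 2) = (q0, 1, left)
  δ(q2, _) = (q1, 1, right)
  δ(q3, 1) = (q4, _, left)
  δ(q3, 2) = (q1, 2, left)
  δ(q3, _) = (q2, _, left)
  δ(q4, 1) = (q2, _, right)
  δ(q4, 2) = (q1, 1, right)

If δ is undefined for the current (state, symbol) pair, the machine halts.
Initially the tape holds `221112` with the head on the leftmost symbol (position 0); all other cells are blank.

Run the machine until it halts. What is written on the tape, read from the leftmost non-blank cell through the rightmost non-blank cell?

111_12

q0 | [2]21112   read 2 → write 1, move right, go to q3
q3 | 1[2]1112   read 2 → write 2, move left, go to q1
q1 | [1]21112   read 1 → write 1, move right, go to q4
q4 | 1[2]1112   read 2 → write 1, move right, go to q1
q1 | 11[1]112   read 1 → write 1, move right, go to q4
q4 | 111[1]12   read 1 → write _, move right, go to q2
q2 | 111_[1]2   read 1 → write 1, move left, go to q0
q0 | 111[_]12   read _ → write 2, move right, go to q2
q2 | 1112[1]2   read 1 → write 1, move left, go to q0
q0 | 111[2]12   read 2 → write 1, move right, go to q3
q3 | 1111[1]2   read 1 → write _, move left, go to q4
q4 | 111[1]_2   read 1 → write _, move right, go to q2
q2 | 111_[_]2   read _ → write 1, move right, go to q1
q1 | 111_1[2]
The non-blank tape span at halt is 111_12.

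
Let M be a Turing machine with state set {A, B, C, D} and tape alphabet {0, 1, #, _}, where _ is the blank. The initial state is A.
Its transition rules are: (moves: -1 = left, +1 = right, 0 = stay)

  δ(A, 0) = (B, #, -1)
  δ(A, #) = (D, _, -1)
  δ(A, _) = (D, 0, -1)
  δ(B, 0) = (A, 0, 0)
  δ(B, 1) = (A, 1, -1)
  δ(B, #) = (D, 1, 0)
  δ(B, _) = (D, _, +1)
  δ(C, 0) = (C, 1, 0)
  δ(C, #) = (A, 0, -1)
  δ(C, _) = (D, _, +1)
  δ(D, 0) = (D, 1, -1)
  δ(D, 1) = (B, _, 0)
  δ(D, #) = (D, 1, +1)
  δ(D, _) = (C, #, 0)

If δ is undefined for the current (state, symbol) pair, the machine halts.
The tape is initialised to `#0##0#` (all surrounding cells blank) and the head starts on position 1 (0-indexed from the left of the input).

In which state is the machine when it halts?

A

state=A head=1 tape=#[0]##0#_   (A,0)→(B,#,-1)
state=B head=0 tape=[#]###0#_   (B,#)→(D,1,0)
state=D head=0 tape=[1]###0#_   (D,1)→(B,_,0)
state=B head=0 tape=[_]###0#_   (B,_)→(D,_,+1)
state=D head=1 tape=_[#]##0#_   (D,#)→(D,1,+1)
state=D head=2 tape=_1[#]#0#_   (D,#)→(D,1,+1)
state=D head=3 tape=_11[#]0#_   (D,#)→(D,1,+1)
state=D head=4 tape=_111[0]#_   (D,0)→(D,1,-1)
state=D head=3 tape=_11[1]1#_   (D,1)→(B,_,0)
state=B head=3 tape=_11[_]1#_   (B,_)→(D,_,+1)
state=D head=4 tape=_11_[1]#_   (D,1)→(B,_,0)
state=B head=4 tape=_11_[_]#_   (B,_)→(D,_,+1)
state=D head=5 tape=_11__[#]_   (D,#)→(D,1,+1)
state=D head=6 tape=_11__1[_]   (D,_)→(C,#,0)
state=C head=6 tape=_11__1[#]   (C,#)→(A,0,-1)
state=A head=5 tape=_11__[1]0
No transition is defined for (A, 1); M halts in state A.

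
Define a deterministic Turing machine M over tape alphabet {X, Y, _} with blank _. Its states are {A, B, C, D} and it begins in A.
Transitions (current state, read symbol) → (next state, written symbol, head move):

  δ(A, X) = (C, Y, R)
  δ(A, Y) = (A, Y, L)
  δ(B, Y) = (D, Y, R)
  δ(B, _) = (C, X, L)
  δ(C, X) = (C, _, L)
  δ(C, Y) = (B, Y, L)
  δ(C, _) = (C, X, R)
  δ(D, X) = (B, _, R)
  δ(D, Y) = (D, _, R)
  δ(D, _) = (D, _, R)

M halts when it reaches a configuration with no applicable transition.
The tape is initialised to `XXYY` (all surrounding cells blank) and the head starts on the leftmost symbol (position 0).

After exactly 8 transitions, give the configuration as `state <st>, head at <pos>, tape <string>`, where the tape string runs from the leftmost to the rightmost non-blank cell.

A | ___[X]XYY   read X → write Y, move R, go to C
C | ___Y[X]YY   read X → write _, move L, go to C
C | ___[Y]_YY   read Y → write Y, move L, go to B
B | __[_]Y_YY   read _ → write X, move L, go to C
C | _[_]XY_YY   read _ → write X, move R, go to C
C | _X[X]Y_YY   read X → write _, move L, go to C
C | _[X]_Y_YY   read X → write _, move L, go to C
C | [_]__Y_YY   read _ → write X, move R, go to C
C | X[_]_Y_YY
After 8 steps: state C, head at -2, tape X__Y_YY.

state C, head at -2, tape X__Y_YY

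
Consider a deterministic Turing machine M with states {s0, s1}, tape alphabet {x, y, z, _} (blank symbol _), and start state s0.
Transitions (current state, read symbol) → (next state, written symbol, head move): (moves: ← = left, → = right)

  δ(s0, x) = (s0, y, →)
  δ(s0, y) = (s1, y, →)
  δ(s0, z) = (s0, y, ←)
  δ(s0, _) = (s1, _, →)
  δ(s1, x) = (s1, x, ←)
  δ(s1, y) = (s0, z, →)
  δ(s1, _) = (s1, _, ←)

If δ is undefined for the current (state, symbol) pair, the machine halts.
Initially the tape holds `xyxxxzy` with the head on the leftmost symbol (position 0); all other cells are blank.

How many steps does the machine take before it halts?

s0 | [x]yxxxzy__   read x → write y, move →, go to s0
s0 | y[y]xxxzy__   read y → write y, move →, go to s1
s1 | yy[x]xxzy__   read x → write x, move ←, go to s1
s1 | y[y]xxxzy__   read y → write z, move →, go to s0
s0 | yz[x]xxzy__   read x → write y, move →, go to s0
s0 | yzy[x]xzy__   read x → write y, move →, go to s0
s0 | yzyy[x]zy__   read x → write y, move →, go to s0
s0 | yzyyy[z]y__   read z → write y, move ←, go to s0
s0 | yzyy[y]yy__   read y → write y, move →, go to s1
s1 | yzyyy[y]y__   read y → write z, move →, go to s0
s0 | yzyyyz[y]__   read y → write y, move →, go to s1
s1 | yzyyyzy[_]_   read _ → write _, move ←, go to s1
s1 | yzyyyz[y]__   read y → write z, move →, go to s0
s0 | yzyyyzz[_]_   read _ → write _, move →, go to s1
s1 | yzyyyzz_[_]   read _ → write _, move ←, go to s1
s1 | yzyyyzz[_]_   read _ → write _, move ←, go to s1
s1 | yzyyyz[z]__
M halts after 16 transitions.

16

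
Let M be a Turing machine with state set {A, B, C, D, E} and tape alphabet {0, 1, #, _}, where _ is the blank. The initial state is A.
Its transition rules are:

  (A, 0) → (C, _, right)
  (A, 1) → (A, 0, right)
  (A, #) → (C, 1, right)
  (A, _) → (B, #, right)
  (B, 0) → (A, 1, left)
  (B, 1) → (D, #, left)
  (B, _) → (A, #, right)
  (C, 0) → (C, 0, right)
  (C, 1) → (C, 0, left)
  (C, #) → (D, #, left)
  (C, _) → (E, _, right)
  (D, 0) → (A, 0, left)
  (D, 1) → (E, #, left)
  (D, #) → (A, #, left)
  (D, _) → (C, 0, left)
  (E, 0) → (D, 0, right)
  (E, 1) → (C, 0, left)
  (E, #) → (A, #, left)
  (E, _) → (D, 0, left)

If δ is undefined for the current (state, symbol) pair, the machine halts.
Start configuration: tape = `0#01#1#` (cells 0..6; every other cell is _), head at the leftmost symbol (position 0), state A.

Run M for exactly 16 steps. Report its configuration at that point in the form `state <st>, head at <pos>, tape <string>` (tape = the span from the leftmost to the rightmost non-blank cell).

state E, head at 0, tape 0#01#1#

state=A head=0 tape=_[0]#01#1#   (A,0)→(C,_,right)
state=C head=1 tape=__[#]01#1#   (C,#)→(D,#,left)
state=D head=0 tape=_[_]#01#1#   (D,_)→(C,0,left)
state=C head=-1 tape=[_]0#01#1#   (C,_)→(E,_,right)
state=E head=0 tape=_[0]#01#1#   (E,0)→(D,0,right)
state=D head=1 tape=_0[#]01#1#   (D,#)→(A,#,left)
state=A head=0 tape=_[0]#01#1#   (A,0)→(C,_,right)
state=C head=1 tape=__[#]01#1#   (C,#)→(D,#,left)
state=D head=0 tape=_[_]#01#1#   (D,_)→(C,0,left)
state=C head=-1 tape=[_]0#01#1#   (C,_)→(E,_,right)
state=E head=0 tape=_[0]#01#1#   (E,0)→(D,0,right)
state=D head=1 tape=_0[#]01#1#   (D,#)→(A,#,left)
state=A head=0 tape=_[0]#01#1#   (A,0)→(C,_,right)
state=C head=1 tape=__[#]01#1#   (C,#)→(D,#,left)
state=D head=0 tape=_[_]#01#1#   (D,_)→(C,0,left)
state=C head=-1 tape=[_]0#01#1#   (C,_)→(E,_,right)
state=E head=0 tape=_[0]#01#1#
After 16 steps: state E, head at 0, tape 0#01#1#.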